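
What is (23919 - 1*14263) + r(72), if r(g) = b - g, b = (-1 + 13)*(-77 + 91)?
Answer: 9752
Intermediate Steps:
b = 168 (b = 12*14 = 168)
r(g) = 168 - g
(23919 - 1*14263) + r(72) = (23919 - 1*14263) + (168 - 1*72) = (23919 - 14263) + (168 - 72) = 9656 + 96 = 9752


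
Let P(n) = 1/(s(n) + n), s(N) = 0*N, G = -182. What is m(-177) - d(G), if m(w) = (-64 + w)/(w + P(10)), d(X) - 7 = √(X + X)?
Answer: -9973/1769 - 2*I*√91 ≈ -5.6376 - 19.079*I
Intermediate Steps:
s(N) = 0
d(X) = 7 + √2*√X (d(X) = 7 + √(X + X) = 7 + √(2*X) = 7 + √2*√X)
P(n) = 1/n (P(n) = 1/(0 + n) = 1/n)
m(w) = (-64 + w)/(⅒ + w) (m(w) = (-64 + w)/(w + 1/10) = (-64 + w)/(w + ⅒) = (-64 + w)/(⅒ + w))
m(-177) - d(G) = 10*(-64 - 177)/(1 + 10*(-177)) - (7 + √2*√(-182)) = 10*(-241)/(1 - 1770) - (7 + √2*(I*√182)) = 10*(-241)/(-1769) - (7 + 2*I*√91) = 10*(-1/1769)*(-241) + (-7 - 2*I*√91) = 2410/1769 + (-7 - 2*I*√91) = -9973/1769 - 2*I*√91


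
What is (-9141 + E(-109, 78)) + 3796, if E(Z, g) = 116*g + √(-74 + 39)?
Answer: 3703 + I*√35 ≈ 3703.0 + 5.9161*I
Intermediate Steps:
E(Z, g) = 116*g + I*√35 (E(Z, g) = 116*g + √(-35) = 116*g + I*√35)
(-9141 + E(-109, 78)) + 3796 = (-9141 + (116*78 + I*√35)) + 3796 = (-9141 + (9048 + I*√35)) + 3796 = (-93 + I*√35) + 3796 = 3703 + I*√35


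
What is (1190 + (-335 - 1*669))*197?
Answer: 36642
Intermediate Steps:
(1190 + (-335 - 1*669))*197 = (1190 + (-335 - 669))*197 = (1190 - 1004)*197 = 186*197 = 36642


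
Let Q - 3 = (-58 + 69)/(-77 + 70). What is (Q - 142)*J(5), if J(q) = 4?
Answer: -3936/7 ≈ -562.29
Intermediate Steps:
Q = 10/7 (Q = 3 + (-58 + 69)/(-77 + 70) = 3 + 11/(-7) = 3 + 11*(-1/7) = 3 - 11/7 = 10/7 ≈ 1.4286)
(Q - 142)*J(5) = (10/7 - 142)*4 = -984/7*4 = -3936/7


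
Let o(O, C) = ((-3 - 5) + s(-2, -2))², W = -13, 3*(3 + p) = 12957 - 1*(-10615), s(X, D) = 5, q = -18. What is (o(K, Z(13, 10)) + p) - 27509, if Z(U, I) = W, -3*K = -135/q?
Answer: -58937/3 ≈ -19646.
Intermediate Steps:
p = 23563/3 (p = -3 + (12957 - 1*(-10615))/3 = -3 + (12957 + 10615)/3 = -3 + (⅓)*23572 = -3 + 23572/3 = 23563/3 ≈ 7854.3)
K = -5/2 (K = -(-45)/(-18) = -(-45)*(-1)/18 = -⅓*15/2 = -5/2 ≈ -2.5000)
Z(U, I) = -13
o(O, C) = 9 (o(O, C) = ((-3 - 5) + 5)² = (-8 + 5)² = (-3)² = 9)
(o(K, Z(13, 10)) + p) - 27509 = (9 + 23563/3) - 27509 = 23590/3 - 27509 = -58937/3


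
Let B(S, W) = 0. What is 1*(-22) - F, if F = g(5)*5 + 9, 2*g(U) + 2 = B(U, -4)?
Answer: -26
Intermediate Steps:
g(U) = -1 (g(U) = -1 + (½)*0 = -1 + 0 = -1)
F = 4 (F = -1*5 + 9 = -5 + 9 = 4)
1*(-22) - F = 1*(-22) - 1*4 = -22 - 4 = -26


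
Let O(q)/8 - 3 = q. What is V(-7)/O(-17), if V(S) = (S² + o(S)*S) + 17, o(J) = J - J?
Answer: -33/56 ≈ -0.58929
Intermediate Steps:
O(q) = 24 + 8*q
o(J) = 0
V(S) = 17 + S² (V(S) = (S² + 0*S) + 17 = (S² + 0) + 17 = S² + 17 = 17 + S²)
V(-7)/O(-17) = (17 + (-7)²)/(24 + 8*(-17)) = (17 + 49)/(24 - 136) = 66/(-112) = 66*(-1/112) = -33/56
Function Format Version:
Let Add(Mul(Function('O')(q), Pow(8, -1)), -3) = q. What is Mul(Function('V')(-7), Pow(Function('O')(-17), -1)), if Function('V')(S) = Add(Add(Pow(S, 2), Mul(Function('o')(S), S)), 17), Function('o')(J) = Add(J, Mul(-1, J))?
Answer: Rational(-33, 56) ≈ -0.58929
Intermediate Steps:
Function('O')(q) = Add(24, Mul(8, q))
Function('o')(J) = 0
Function('V')(S) = Add(17, Pow(S, 2)) (Function('V')(S) = Add(Add(Pow(S, 2), Mul(0, S)), 17) = Add(Add(Pow(S, 2), 0), 17) = Add(Pow(S, 2), 17) = Add(17, Pow(S, 2)))
Mul(Function('V')(-7), Pow(Function('O')(-17), -1)) = Mul(Add(17, Pow(-7, 2)), Pow(Add(24, Mul(8, -17)), -1)) = Mul(Add(17, 49), Pow(Add(24, -136), -1)) = Mul(66, Pow(-112, -1)) = Mul(66, Rational(-1, 112)) = Rational(-33, 56)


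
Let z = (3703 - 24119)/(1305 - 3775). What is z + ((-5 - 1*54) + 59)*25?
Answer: 10208/1235 ≈ 8.2656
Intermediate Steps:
z = 10208/1235 (z = -20416/(-2470) = -20416*(-1/2470) = 10208/1235 ≈ 8.2656)
z + ((-5 - 1*54) + 59)*25 = 10208/1235 + ((-5 - 1*54) + 59)*25 = 10208/1235 + ((-5 - 54) + 59)*25 = 10208/1235 + (-59 + 59)*25 = 10208/1235 + 0*25 = 10208/1235 + 0 = 10208/1235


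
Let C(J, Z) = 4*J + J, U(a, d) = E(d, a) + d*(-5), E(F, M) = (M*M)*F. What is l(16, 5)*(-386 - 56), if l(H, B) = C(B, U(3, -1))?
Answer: -11050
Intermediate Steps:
E(F, M) = F*M² (E(F, M) = M²*F = F*M²)
U(a, d) = -5*d + d*a² (U(a, d) = d*a² + d*(-5) = d*a² - 5*d = -5*d + d*a²)
C(J, Z) = 5*J
l(H, B) = 5*B
l(16, 5)*(-386 - 56) = (5*5)*(-386 - 56) = 25*(-442) = -11050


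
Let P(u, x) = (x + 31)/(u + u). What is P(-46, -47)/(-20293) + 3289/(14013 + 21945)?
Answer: 118073903/1291000074 ≈ 0.091459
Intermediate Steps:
P(u, x) = (31 + x)/(2*u) (P(u, x) = (31 + x)/((2*u)) = (31 + x)*(1/(2*u)) = (31 + x)/(2*u))
P(-46, -47)/(-20293) + 3289/(14013 + 21945) = ((½)*(31 - 47)/(-46))/(-20293) + 3289/(14013 + 21945) = ((½)*(-1/46)*(-16))*(-1/20293) + 3289/35958 = (4/23)*(-1/20293) + 3289*(1/35958) = -4/466739 + 253/2766 = 118073903/1291000074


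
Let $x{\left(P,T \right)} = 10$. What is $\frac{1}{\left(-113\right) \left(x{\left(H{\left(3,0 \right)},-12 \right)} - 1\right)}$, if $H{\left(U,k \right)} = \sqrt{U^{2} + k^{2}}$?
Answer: $- \frac{1}{1017} \approx -0.00098328$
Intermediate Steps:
$\frac{1}{\left(-113\right) \left(x{\left(H{\left(3,0 \right)},-12 \right)} - 1\right)} = \frac{1}{\left(-113\right) \left(10 - 1\right)} = \frac{1}{\left(-113\right) 9} = \frac{1}{-1017} = - \frac{1}{1017}$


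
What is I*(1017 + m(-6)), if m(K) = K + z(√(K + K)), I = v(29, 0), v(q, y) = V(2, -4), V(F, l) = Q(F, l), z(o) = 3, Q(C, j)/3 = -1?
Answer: -3042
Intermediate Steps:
Q(C, j) = -3 (Q(C, j) = 3*(-1) = -3)
V(F, l) = -3
v(q, y) = -3
I = -3
m(K) = 3 + K (m(K) = K + 3 = 3 + K)
I*(1017 + m(-6)) = -3*(1017 + (3 - 6)) = -3*(1017 - 3) = -3*1014 = -3042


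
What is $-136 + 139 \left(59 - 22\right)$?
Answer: $5007$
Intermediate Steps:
$-136 + 139 \left(59 - 22\right) = -136 + 139 \cdot 37 = -136 + 5143 = 5007$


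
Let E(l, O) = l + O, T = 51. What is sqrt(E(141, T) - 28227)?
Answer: 3*I*sqrt(3115) ≈ 167.44*I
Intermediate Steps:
E(l, O) = O + l
sqrt(E(141, T) - 28227) = sqrt((51 + 141) - 28227) = sqrt(192 - 28227) = sqrt(-28035) = 3*I*sqrt(3115)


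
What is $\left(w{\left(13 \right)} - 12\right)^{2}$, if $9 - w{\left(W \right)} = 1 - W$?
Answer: $81$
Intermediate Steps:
$w{\left(W \right)} = 8 + W$ ($w{\left(W \right)} = 9 - \left(1 - W\right) = 9 + \left(-1 + W\right) = 8 + W$)
$\left(w{\left(13 \right)} - 12\right)^{2} = \left(\left(8 + 13\right) - 12\right)^{2} = \left(21 - 12\right)^{2} = 9^{2} = 81$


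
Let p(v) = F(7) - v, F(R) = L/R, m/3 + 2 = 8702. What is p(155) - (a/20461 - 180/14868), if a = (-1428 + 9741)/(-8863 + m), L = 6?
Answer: -3207228544123/20808489163 ≈ -154.13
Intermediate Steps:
m = 26100 (m = -6 + 3*8702 = -6 + 26106 = 26100)
F(R) = 6/R
a = 8313/17237 (a = (-1428 + 9741)/(-8863 + 26100) = 8313/17237 ≈ 0.48228)
p(v) = 6/7 - v
p(155) - (a/20461 - 180/14868) = (6/7 - 1*155) - ((8313/17237)/20461 - 180/14868) = (6/7 - 155) - ((8313/17237)*(1/20461) - 180*1/14868) = -1079/7 - (8313/352686257 - 5/413) = -1079/7 - 1*(-251428288/20808489163) = -1079/7 + 251428288/20808489163 = -3207228544123/20808489163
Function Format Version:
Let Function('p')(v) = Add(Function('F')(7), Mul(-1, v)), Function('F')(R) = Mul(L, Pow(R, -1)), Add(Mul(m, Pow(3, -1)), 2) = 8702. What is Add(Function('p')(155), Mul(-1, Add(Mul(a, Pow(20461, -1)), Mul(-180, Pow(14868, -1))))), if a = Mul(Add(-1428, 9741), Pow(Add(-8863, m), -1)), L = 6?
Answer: Rational(-3207228544123, 20808489163) ≈ -154.13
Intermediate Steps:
m = 26100 (m = Add(-6, Mul(3, 8702)) = Add(-6, 26106) = 26100)
Function('F')(R) = Mul(6, Pow(R, -1))
a = Rational(8313, 17237) (a = Mul(Add(-1428, 9741), Pow(Add(-8863, 26100), -1)) = Mul(8313, Pow(17237, -1)) = Mul(8313, Rational(1, 17237)) = Rational(8313, 17237) ≈ 0.48228)
Function('p')(v) = Add(Rational(6, 7), Mul(-1, v)) (Function('p')(v) = Add(Mul(6, Pow(7, -1)), Mul(-1, v)) = Add(Mul(6, Rational(1, 7)), Mul(-1, v)) = Add(Rational(6, 7), Mul(-1, v)))
Add(Function('p')(155), Mul(-1, Add(Mul(a, Pow(20461, -1)), Mul(-180, Pow(14868, -1))))) = Add(Add(Rational(6, 7), Mul(-1, 155)), Mul(-1, Add(Mul(Rational(8313, 17237), Pow(20461, -1)), Mul(-180, Pow(14868, -1))))) = Add(Add(Rational(6, 7), -155), Mul(-1, Add(Mul(Rational(8313, 17237), Rational(1, 20461)), Mul(-180, Rational(1, 14868))))) = Add(Rational(-1079, 7), Mul(-1, Add(Rational(8313, 352686257), Rational(-5, 413)))) = Add(Rational(-1079, 7), Mul(-1, Rational(-251428288, 20808489163))) = Add(Rational(-1079, 7), Rational(251428288, 20808489163)) = Rational(-3207228544123, 20808489163)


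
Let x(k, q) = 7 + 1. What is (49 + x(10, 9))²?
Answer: 3249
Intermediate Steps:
x(k, q) = 8
(49 + x(10, 9))² = (49 + 8)² = 57² = 3249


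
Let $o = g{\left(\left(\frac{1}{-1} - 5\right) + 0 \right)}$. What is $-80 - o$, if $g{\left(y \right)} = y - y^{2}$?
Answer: $-38$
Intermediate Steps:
$o = -42$ ($o = \left(\left(\frac{1}{-1} - 5\right) + 0\right) \left(1 - \left(\left(\frac{1}{-1} - 5\right) + 0\right)\right) = \left(\left(-1 - 5\right) + 0\right) \left(1 - \left(\left(-1 - 5\right) + 0\right)\right) = \left(-6 + 0\right) \left(1 - \left(-6 + 0\right)\right) = - 6 \left(1 - -6\right) = - 6 \left(1 + 6\right) = \left(-6\right) 7 = -42$)
$-80 - o = -80 - -42 = -80 + 42 = -38$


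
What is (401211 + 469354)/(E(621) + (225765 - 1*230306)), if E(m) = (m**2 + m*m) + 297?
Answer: 870565/767038 ≈ 1.1350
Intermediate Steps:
E(m) = 297 + 2*m**2 (E(m) = (m**2 + m**2) + 297 = 2*m**2 + 297 = 297 + 2*m**2)
(401211 + 469354)/(E(621) + (225765 - 1*230306)) = (401211 + 469354)/((297 + 2*621**2) + (225765 - 1*230306)) = 870565/((297 + 2*385641) + (225765 - 230306)) = 870565/((297 + 771282) - 4541) = 870565/(771579 - 4541) = 870565/767038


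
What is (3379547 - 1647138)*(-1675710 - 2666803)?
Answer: -7523008603817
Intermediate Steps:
(3379547 - 1647138)*(-1675710 - 2666803) = 1732409*(-4342513) = -7523008603817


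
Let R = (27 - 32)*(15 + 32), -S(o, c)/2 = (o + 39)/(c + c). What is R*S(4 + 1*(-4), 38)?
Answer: 9165/38 ≈ 241.18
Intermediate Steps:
S(o, c) = -(39 + o)/c (S(o, c) = -2*(o + 39)/(c + c) = -2*(39 + o)/(2*c) = -2*(39 + o)*1/(2*c) = -(39 + o)/c)
R = -235 (R = -5*47 = -235)
R*S(4 + 1*(-4), 38) = -235*(-39 - (4 + 1*(-4)))/38 = -235*(-39 - (4 - 4))/38 = -235*(-39 - 1*0)/38 = -235*(-39 + 0)/38 = -235*(-39)/38 = -235*(-39/38) = 9165/38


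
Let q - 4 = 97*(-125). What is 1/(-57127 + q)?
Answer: -1/69248 ≈ -1.4441e-5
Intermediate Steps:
q = -12121 (q = 4 + 97*(-125) = 4 - 12125 = -12121)
1/(-57127 + q) = 1/(-57127 - 12121) = 1/(-69248) = -1/69248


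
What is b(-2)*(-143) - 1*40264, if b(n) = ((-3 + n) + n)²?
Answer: -47271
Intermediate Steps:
b(n) = (-3 + 2*n)²
b(-2)*(-143) - 1*40264 = (-3 + 2*(-2))²*(-143) - 1*40264 = (-3 - 4)²*(-143) - 40264 = (-7)²*(-143) - 40264 = 49*(-143) - 40264 = -7007 - 40264 = -47271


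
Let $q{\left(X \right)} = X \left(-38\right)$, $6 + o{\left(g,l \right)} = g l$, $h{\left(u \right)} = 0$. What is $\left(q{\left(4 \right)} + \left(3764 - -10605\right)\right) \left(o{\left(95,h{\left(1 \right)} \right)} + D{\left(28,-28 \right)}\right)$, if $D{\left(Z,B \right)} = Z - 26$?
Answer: $-56868$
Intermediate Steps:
$o{\left(g,l \right)} = -6 + g l$
$q{\left(X \right)} = - 38 X$
$D{\left(Z,B \right)} = -26 + Z$
$\left(q{\left(4 \right)} + \left(3764 - -10605\right)\right) \left(o{\left(95,h{\left(1 \right)} \right)} + D{\left(28,-28 \right)}\right) = \left(\left(-38\right) 4 + \left(3764 - -10605\right)\right) \left(\left(-6 + 95 \cdot 0\right) + \left(-26 + 28\right)\right) = \left(-152 + \left(3764 + 10605\right)\right) \left(\left(-6 + 0\right) + 2\right) = \left(-152 + 14369\right) \left(-6 + 2\right) = 14217 \left(-4\right) = -56868$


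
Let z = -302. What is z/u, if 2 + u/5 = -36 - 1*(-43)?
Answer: -302/25 ≈ -12.080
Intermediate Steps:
u = 25 (u = -10 + 5*(-36 - 1*(-43)) = -10 + 5*(-36 + 43) = -10 + 5*7 = -10 + 35 = 25)
z/u = -302/25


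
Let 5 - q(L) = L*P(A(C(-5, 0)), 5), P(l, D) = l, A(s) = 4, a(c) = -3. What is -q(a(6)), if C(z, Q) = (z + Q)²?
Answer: -17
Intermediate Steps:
C(z, Q) = (Q + z)²
q(L) = 5 - 4*L (q(L) = 5 - L*4 = 5 - 4*L)
-q(a(6)) = -(5 - 4*(-3)) = -(5 + 12) = -1*17 = -17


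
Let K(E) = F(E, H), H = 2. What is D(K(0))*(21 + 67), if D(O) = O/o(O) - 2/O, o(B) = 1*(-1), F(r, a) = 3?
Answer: -968/3 ≈ -322.67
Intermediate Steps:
o(B) = -1
K(E) = 3
D(O) = -O - 2/O (D(O) = O/(-1) - 2/O = O*(-1) - 2/O = -O - 2/O)
D(K(0))*(21 + 67) = (-1*3 - 2/3)*(21 + 67) = (-3 - 2*1/3)*88 = (-3 - 2/3)*88 = -11/3*88 = -968/3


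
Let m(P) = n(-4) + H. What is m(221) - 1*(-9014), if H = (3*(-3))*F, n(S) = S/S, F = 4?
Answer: 8979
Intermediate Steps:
n(S) = 1
H = -36 (H = (3*(-3))*4 = -9*4 = -36)
m(P) = -35 (m(P) = 1 - 36 = -35)
m(221) - 1*(-9014) = -35 - 1*(-9014) = -35 + 9014 = 8979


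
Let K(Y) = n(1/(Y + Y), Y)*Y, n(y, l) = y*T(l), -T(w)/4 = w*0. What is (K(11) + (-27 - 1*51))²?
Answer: 6084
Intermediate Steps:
T(w) = 0 (T(w) = -4*w*0 = -4*0 = 0)
n(y, l) = 0 (n(y, l) = y*0 = 0)
K(Y) = 0 (K(Y) = 0*Y = 0)
(K(11) + (-27 - 1*51))² = (0 + (-27 - 1*51))² = (0 + (-27 - 51))² = (0 - 78)² = (-78)² = 6084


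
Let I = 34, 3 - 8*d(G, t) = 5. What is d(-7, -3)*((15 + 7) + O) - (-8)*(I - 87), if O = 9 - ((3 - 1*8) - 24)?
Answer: -439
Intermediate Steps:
d(G, t) = -1/4 (d(G, t) = 3/8 - 1/8*5 = 3/8 - 5/8 = -1/4)
O = 38 (O = 9 - ((3 - 8) - 24) = 9 - (-5 - 24) = 9 - 1*(-29) = 9 + 29 = 38)
d(-7, -3)*((15 + 7) + O) - (-8)*(I - 87) = -((15 + 7) + 38)/4 - (-8)*(34 - 87) = -(22 + 38)/4 - (-8)*(-53) = -1/4*60 - 1*424 = -15 - 424 = -439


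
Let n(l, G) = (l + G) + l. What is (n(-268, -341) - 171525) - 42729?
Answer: -215131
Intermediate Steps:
n(l, G) = G + 2*l (n(l, G) = (G + l) + l = G + 2*l)
(n(-268, -341) - 171525) - 42729 = ((-341 + 2*(-268)) - 171525) - 42729 = ((-341 - 536) - 171525) - 42729 = (-877 - 171525) - 42729 = -172402 - 42729 = -215131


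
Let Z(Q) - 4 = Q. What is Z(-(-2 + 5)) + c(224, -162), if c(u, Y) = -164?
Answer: -163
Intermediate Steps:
Z(Q) = 4 + Q
Z(-(-2 + 5)) + c(224, -162) = (4 - (-2 + 5)) - 164 = (4 - 1*3) - 164 = (4 - 3) - 164 = 1 - 164 = -163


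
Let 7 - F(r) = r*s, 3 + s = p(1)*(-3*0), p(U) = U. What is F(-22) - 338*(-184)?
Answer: 62133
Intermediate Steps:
s = -3 (s = -3 + 1*(-3*0) = -3 + 1*0 = -3 + 0 = -3)
F(r) = 7 + 3*r (F(r) = 7 - r*(-3) = 7 - (-3)*r = 7 + 3*r)
F(-22) - 338*(-184) = (7 + 3*(-22)) - 338*(-184) = (7 - 66) + 62192 = -59 + 62192 = 62133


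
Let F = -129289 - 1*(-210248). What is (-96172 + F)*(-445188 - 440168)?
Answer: 13468920828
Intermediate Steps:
F = 80959 (F = -129289 + 210248 = 80959)
(-96172 + F)*(-445188 - 440168) = (-96172 + 80959)*(-445188 - 440168) = -15213*(-885356) = 13468920828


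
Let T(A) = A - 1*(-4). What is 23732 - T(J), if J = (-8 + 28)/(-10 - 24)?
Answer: 403386/17 ≈ 23729.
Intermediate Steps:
J = -10/17 (J = 20/(-34) = 20*(-1/34) = -10/17 ≈ -0.58823)
T(A) = 4 + A (T(A) = A + 4 = 4 + A)
23732 - T(J) = 23732 - (4 - 10/17) = 23732 - 1*58/17 = 23732 - 58/17 = 403386/17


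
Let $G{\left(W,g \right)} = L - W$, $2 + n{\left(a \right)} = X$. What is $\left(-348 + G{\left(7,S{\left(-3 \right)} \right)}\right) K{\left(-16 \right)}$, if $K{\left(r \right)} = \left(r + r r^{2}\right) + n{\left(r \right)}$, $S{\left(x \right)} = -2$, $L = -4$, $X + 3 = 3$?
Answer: $1476926$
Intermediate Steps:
$X = 0$ ($X = -3 + 3 = 0$)
$n{\left(a \right)} = -2$ ($n{\left(a \right)} = -2 + 0 = -2$)
$K{\left(r \right)} = -2 + r + r^{3}$ ($K{\left(r \right)} = \left(r + r r^{2}\right) - 2 = \left(r + r^{3}\right) - 2 = -2 + r + r^{3}$)
$G{\left(W,g \right)} = -4 - W$
$\left(-348 + G{\left(7,S{\left(-3 \right)} \right)}\right) K{\left(-16 \right)} = \left(-348 - 11\right) \left(-2 - 16 + \left(-16\right)^{3}\right) = \left(-348 - 11\right) \left(-2 - 16 - 4096\right) = \left(-348 - 11\right) \left(-4114\right) = \left(-359\right) \left(-4114\right) = 1476926$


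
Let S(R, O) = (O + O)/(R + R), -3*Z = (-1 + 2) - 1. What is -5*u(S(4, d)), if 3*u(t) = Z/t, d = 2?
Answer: 0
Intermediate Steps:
Z = 0 (Z = -((-1 + 2) - 1)/3 = -(1 - 1)/3 = -⅓*0 = 0)
S(R, O) = O/R (S(R, O) = (2*O)/((2*R)) = (2*O)*(1/(2*R)) = O/R)
u(t) = 0 (u(t) = (0/t)/3 = (⅓)*0 = 0)
-5*u(S(4, d)) = -5*0 = 0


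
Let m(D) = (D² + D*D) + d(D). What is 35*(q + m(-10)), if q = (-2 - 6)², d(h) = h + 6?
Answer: 9100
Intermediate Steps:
d(h) = 6 + h
q = 64 (q = (-8)² = 64)
m(D) = 6 + D + 2*D² (m(D) = (D² + D*D) + (6 + D) = (D² + D²) + (6 + D) = 2*D² + (6 + D) = 6 + D + 2*D²)
35*(q + m(-10)) = 35*(64 + (6 - 10 + 2*(-10)²)) = 35*(64 + (6 - 10 + 2*100)) = 35*(64 + (6 - 10 + 200)) = 35*(64 + 196) = 35*260 = 9100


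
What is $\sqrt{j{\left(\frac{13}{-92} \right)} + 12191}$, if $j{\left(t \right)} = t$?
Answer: $\frac{\sqrt{25795857}}{46} \approx 110.41$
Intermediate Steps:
$\sqrt{j{\left(\frac{13}{-92} \right)} + 12191} = \sqrt{\frac{13}{-92} + 12191} = \sqrt{13 \left(- \frac{1}{92}\right) + 12191} = \sqrt{- \frac{13}{92} + 12191} = \sqrt{\frac{1121559}{92}} = \frac{\sqrt{25795857}}{46}$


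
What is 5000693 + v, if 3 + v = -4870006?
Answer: 130684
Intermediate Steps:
v = -4870009 (v = -3 - 4870006 = -4870009)
5000693 + v = 5000693 - 4870009 = 130684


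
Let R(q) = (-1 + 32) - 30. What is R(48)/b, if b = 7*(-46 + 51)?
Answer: 1/35 ≈ 0.028571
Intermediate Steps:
b = 35 (b = 7*5 = 35)
R(q) = 1 (R(q) = 31 - 30 = 1)
R(48)/b = 1/35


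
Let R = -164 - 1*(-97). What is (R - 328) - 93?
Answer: -488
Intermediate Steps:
R = -67 (R = -164 + 97 = -67)
(R - 328) - 93 = (-67 - 328) - 93 = -395 - 93 = -488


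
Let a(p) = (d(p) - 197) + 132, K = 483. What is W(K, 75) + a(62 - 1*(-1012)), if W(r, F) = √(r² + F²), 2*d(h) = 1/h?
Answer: -139619/2148 + 3*√26546 ≈ 423.79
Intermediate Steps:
d(h) = 1/(2*h)
W(r, F) = √(F² + r²)
a(p) = -65 + 1/(2*p) (a(p) = (1/(2*p) - 197) + 132 = (-197 + 1/(2*p)) + 132 = -65 + 1/(2*p))
W(K, 75) + a(62 - 1*(-1012)) = √(75² + 483²) + (-65 + 1/(2*(62 - 1*(-1012)))) = √(5625 + 233289) + (-65 + 1/(2*(62 + 1012))) = √238914 + (-65 + (½)/1074) = 3*√26546 + (-65 + (½)*(1/1074)) = 3*√26546 + (-65 + 1/2148) = 3*√26546 - 139619/2148 = -139619/2148 + 3*√26546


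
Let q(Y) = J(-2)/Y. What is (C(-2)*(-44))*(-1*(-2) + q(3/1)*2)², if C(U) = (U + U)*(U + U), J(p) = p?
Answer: -2816/9 ≈ -312.89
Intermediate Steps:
C(U) = 4*U² (C(U) = (2*U)*(2*U) = 4*U²)
q(Y) = -2/Y
(C(-2)*(-44))*(-1*(-2) + q(3/1)*2)² = ((4*(-2)²)*(-44))*(-1*(-2) - 2/(3/1)*2)² = ((4*4)*(-44))*(2 - 2/(3*1)*2)² = (16*(-44))*(2 - 2/3*2)² = -704*(2 - 2*⅓*2)² = -704*(2 - ⅔*2)² = -704*(2 - 4/3)² = -704*(⅔)² = -704*4/9 = -2816/9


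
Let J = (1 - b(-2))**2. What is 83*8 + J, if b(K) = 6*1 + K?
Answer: 673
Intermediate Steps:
b(K) = 6 + K
J = 9 (J = (1 - (6 - 2))**2 = (1 - 1*4)**2 = (1 - 4)**2 = (-3)**2 = 9)
83*8 + J = 83*8 + 9 = 664 + 9 = 673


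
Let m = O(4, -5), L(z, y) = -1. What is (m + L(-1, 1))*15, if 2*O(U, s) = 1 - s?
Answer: 30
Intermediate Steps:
O(U, s) = ½ - s/2 (O(U, s) = (1 - s)/2 = ½ - s/2)
m = 3 (m = ½ - ½*(-5) = ½ + 5/2 = 3)
(m + L(-1, 1))*15 = (3 - 1)*15 = 2*15 = 30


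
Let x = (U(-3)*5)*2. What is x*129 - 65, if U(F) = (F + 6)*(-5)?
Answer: -19415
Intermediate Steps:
U(F) = -30 - 5*F (U(F) = (6 + F)*(-5) = -30 - 5*F)
x = -150 (x = ((-30 - 5*(-3))*5)*2 = ((-30 + 15)*5)*2 = -15*5*2 = -75*2 = -150)
x*129 - 65 = -150*129 - 65 = -19350 - 65 = -19415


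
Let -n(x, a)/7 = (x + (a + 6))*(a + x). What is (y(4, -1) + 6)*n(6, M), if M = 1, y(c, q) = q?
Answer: -3185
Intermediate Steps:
n(x, a) = -7*(a + x)*(6 + a + x) (n(x, a) = -7*(x + (a + 6))*(a + x) = -7*(x + (6 + a))*(a + x) = -7*(6 + a + x)*(a + x) = -7*(a + x)*(6 + a + x))
(y(4, -1) + 6)*n(6, M) = (-1 + 6)*(-42*1 - 42*6 - 7*1² - 7*6² - 14*1*6) = 5*(-42 - 252 - 7*1 - 7*36 - 84) = 5*(-42 - 252 - 7 - 252 - 84) = 5*(-637) = -3185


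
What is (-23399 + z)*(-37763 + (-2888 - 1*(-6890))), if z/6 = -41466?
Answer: 9189575395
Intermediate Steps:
z = -248796 (z = 6*(-41466) = -248796)
(-23399 + z)*(-37763 + (-2888 - 1*(-6890))) = (-23399 - 248796)*(-37763 + (-2888 - 1*(-6890))) = -272195*(-37763 + (-2888 + 6890)) = -272195*(-37763 + 4002) = -272195*(-33761) = 9189575395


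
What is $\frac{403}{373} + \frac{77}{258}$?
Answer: $\frac{132695}{96234} \approx 1.3789$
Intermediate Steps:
$\frac{403}{373} + \frac{77}{258} = \frac{132695}{96234}$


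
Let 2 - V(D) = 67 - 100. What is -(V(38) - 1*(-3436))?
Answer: -3471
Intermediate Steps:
V(D) = 35 (V(D) = 2 - (67 - 100) = 2 - 1*(-33) = 2 + 33 = 35)
-(V(38) - 1*(-3436)) = -(35 - 1*(-3436)) = -(35 + 3436) = -1*3471 = -3471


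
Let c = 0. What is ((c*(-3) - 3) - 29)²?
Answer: 1024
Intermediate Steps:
((c*(-3) - 3) - 29)² = ((0*(-3) - 3) - 29)² = ((0 - 3) - 29)² = (-3 - 29)² = (-32)² = 1024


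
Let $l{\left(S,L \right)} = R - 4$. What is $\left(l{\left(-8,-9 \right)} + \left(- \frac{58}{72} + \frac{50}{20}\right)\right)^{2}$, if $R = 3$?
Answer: $\frac{625}{1296} \approx 0.48225$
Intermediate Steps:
$l{\left(S,L \right)} = -1$ ($l{\left(S,L \right)} = 3 - 4 = -1$)
$\left(l{\left(-8,-9 \right)} + \left(- \frac{58}{72} + \frac{50}{20}\right)\right)^{2} = \left(-1 + \left(- \frac{58}{72} + \frac{50}{20}\right)\right)^{2} = \left(-1 + \left(\left(-58\right) \frac{1}{72} + 50 \cdot \frac{1}{20}\right)\right)^{2} = \left(-1 + \left(- \frac{29}{36} + \frac{5}{2}\right)\right)^{2} = \left(-1 + \frac{61}{36}\right)^{2} = \left(\frac{25}{36}\right)^{2} = \frac{625}{1296}$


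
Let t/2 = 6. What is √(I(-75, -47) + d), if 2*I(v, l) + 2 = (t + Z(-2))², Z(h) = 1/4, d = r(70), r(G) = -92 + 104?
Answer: √5506/8 ≈ 9.2753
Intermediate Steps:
t = 12 (t = 2*6 = 12)
r(G) = 12
d = 12
Z(h) = ¼ (Z(h) = 1*(¼) = ¼)
I(v, l) = 2369/32 (I(v, l) = -1 + (12 + ¼)²/2 = -1 + (49/4)²/2 = -1 + (½)*(2401/16) = -1 + 2401/32 = 2369/32)
√(I(-75, -47) + d) = √(2369/32 + 12) = √(2753/32) = √5506/8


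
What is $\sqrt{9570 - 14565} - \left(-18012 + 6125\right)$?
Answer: $11887 + 3 i \sqrt{555} \approx 11887.0 + 70.675 i$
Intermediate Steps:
$\sqrt{9570 - 14565} - \left(-18012 + 6125\right) = \sqrt{-4995} - -11887 = 3 i \sqrt{555} + 11887 = 11887 + 3 i \sqrt{555}$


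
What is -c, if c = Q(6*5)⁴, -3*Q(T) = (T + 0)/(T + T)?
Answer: -1/1296 ≈ -0.00077160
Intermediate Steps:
Q(T) = -⅙ (Q(T) = -(T + 0)/(3*(T + T)) = -T/(3*(2*T)) = -T*1/(2*T)/3 = -⅓*½ = -⅙)
c = 1/1296 (c = (-⅙)⁴ = 1/1296 ≈ 0.00077160)
-c = -1*1/1296 = -1/1296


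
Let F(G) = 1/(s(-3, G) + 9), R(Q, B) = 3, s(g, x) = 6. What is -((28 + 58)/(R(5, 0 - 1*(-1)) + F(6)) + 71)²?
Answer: -5189284/529 ≈ -9809.6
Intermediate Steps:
F(G) = 1/15 (F(G) = 1/(6 + 9) = 1/15)
-((28 + 58)/(R(5, 0 - 1*(-1)) + F(6)) + 71)² = -((28 + 58)/(3 + 1/15) + 71)² = -(86/(46/15) + 71)² = -(86*(15/46) + 71)² = -(645/23 + 71)² = -(2278/23)² = -1*5189284/529 = -5189284/529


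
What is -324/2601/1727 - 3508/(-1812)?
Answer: 437697023/226093659 ≈ 1.9359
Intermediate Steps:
-324/2601/1727 - 3508/(-1812) = -324*1/2601*(1/1727) - 3508*(-1/1812) = -36/289*1/1727 + 877/453 = -36/499103 + 877/453 = 437697023/226093659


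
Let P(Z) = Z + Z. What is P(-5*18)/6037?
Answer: -180/6037 ≈ -0.029816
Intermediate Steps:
P(Z) = 2*Z
P(-5*18)/6037 = (2*(-5*18))/6037 = (2*(-90))*(1/6037) = -180*1/6037 = -180/6037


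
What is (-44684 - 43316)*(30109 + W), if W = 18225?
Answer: -4253392000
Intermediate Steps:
(-44684 - 43316)*(30109 + W) = (-44684 - 43316)*(30109 + 18225) = -88000*48334 = -4253392000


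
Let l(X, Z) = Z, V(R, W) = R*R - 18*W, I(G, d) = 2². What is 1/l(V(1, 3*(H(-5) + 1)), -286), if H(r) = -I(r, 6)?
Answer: -1/286 ≈ -0.0034965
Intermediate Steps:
I(G, d) = 4
H(r) = -4 (H(r) = -1*4 = -4)
V(R, W) = R² - 18*W
1/l(V(1, 3*(H(-5) + 1)), -286) = 1/(-286) = -1/286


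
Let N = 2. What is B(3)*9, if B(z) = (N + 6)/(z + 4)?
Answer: 72/7 ≈ 10.286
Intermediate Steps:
B(z) = 8/(4 + z) (B(z) = (2 + 6)/(z + 4) = 8/(4 + z))
B(3)*9 = (8/(4 + 3))*9 = (8/7)*9 = 72/7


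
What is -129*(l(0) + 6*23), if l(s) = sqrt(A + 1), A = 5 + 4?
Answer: -17802 - 129*sqrt(10) ≈ -18210.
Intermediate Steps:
A = 9
l(s) = sqrt(10) (l(s) = sqrt(9 + 1) = sqrt(10))
-129*(l(0) + 6*23) = -129*(sqrt(10) + 6*23) = -129*(sqrt(10) + 138) = -129*(138 + sqrt(10)) = -17802 - 129*sqrt(10)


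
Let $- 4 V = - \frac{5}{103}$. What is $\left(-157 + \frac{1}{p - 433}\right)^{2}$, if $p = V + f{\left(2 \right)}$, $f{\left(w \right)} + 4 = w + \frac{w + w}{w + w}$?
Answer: $\frac{788064301785289}{31970512809} \approx 24650.0$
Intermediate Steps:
$f{\left(w \right)} = -3 + w$ ($f{\left(w \right)} = -4 + \left(w + \frac{w + w}{w + w}\right) = -4 + \left(w + \frac{2 w}{2 w}\right) = -4 + \left(w + 2 w \frac{1}{2 w}\right) = -4 + \left(w + 1\right) = -4 + \left(1 + w\right) = -3 + w$)
$V = \frac{5}{412}$ ($V = - \frac{\left(-5\right) \frac{1}{103}}{4} = \left(- \frac{1}{4}\right) \left(- \frac{5}{103}\right) = \frac{5}{412} \approx 0.012136$)
$p = - \frac{407}{412}$ ($p = \frac{5}{412} + \left(-3 + 2\right) = \frac{5}{412} - 1 = - \frac{407}{412} \approx -0.98786$)
$\left(-157 + \frac{1}{p - 433}\right)^{2} = \left(-157 + \frac{1}{- \frac{407}{412} - 433}\right)^{2} = \left(-157 + \frac{1}{- \frac{178803}{412}}\right)^{2} = \left(-157 - \frac{412}{178803}\right)^{2} = \left(- \frac{28072483}{178803}\right)^{2} = \frac{788064301785289}{31970512809}$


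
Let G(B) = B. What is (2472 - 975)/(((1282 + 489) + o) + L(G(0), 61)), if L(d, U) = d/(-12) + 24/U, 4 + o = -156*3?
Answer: 30439/26421 ≈ 1.1521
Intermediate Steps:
o = -472 (o = -4 - 156*3 = -4 - 468 = -472)
L(d, U) = 24/U - d/12 (L(d, U) = d*(-1/12) + 24/U = -d/12 + 24/U = 24/U - d/12)
(2472 - 975)/(((1282 + 489) + o) + L(G(0), 61)) = (2472 - 975)/(((1282 + 489) - 472) + (24/61 - 1/12*0)) = 1497/((1771 - 472) + (24*(1/61) + 0)) = 1497/(1299 + (24/61 + 0)) = 1497/(1299 + 24/61) = 1497/(79263/61) = 1497*(61/79263) = 30439/26421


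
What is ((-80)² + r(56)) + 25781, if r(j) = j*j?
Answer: 35317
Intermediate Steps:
r(j) = j²
((-80)² + r(56)) + 25781 = ((-80)² + 56²) + 25781 = (6400 + 3136) + 25781 = 9536 + 25781 = 35317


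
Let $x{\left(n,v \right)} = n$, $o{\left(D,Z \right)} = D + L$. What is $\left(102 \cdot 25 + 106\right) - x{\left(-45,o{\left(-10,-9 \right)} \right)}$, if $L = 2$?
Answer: $2701$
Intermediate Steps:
$o{\left(D,Z \right)} = 2 + D$ ($o{\left(D,Z \right)} = D + 2 = 2 + D$)
$\left(102 \cdot 25 + 106\right) - x{\left(-45,o{\left(-10,-9 \right)} \right)} = \left(102 \cdot 25 + 106\right) - -45 = \left(2550 + 106\right) + 45 = 2656 + 45 = 2701$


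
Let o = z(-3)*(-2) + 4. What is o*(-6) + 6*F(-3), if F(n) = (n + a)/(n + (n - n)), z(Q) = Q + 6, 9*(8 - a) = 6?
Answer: 10/3 ≈ 3.3333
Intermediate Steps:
a = 22/3 (a = 8 - 1/9*6 = 8 - 2/3 = 22/3 ≈ 7.3333)
z(Q) = 6 + Q
o = -2 (o = (6 - 3)*(-2) + 4 = 3*(-2) + 4 = -6 + 4 = -2)
F(n) = (22/3 + n)/n (F(n) = (n + 22/3)/(n + (n - n)) = (22/3 + n)/(n + 0) = (22/3 + n)/n)
o*(-6) + 6*F(-3) = -2*(-6) + 6*((22/3 - 3)/(-3)) = 12 + 6*(-1/3*13/3) = 12 + 6*(-13/9) = 12 - 26/3 = 10/3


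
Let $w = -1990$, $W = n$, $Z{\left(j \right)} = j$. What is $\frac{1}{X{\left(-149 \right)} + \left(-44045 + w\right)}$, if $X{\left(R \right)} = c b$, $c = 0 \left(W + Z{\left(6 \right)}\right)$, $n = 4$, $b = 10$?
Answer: $- \frac{1}{46035} \approx -2.1723 \cdot 10^{-5}$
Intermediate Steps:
$W = 4$
$c = 0$ ($c = 0 \left(4 + 6\right) = 0 \cdot 10 = 0$)
$X{\left(R \right)} = 0$ ($X{\left(R \right)} = 0 \cdot 10 = 0$)
$\frac{1}{X{\left(-149 \right)} + \left(-44045 + w\right)} = \frac{1}{0 - 46035} = \frac{1}{-46035} = - \frac{1}{46035}$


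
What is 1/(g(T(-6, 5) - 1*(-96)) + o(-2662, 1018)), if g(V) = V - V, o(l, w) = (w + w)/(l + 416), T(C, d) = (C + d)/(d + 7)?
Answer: -1123/1018 ≈ -1.1031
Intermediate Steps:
T(C, d) = (C + d)/(7 + d)
o(l, w) = 2*w/(416 + l) (o(l, w) = (2*w)/(416 + l) = 2*w/(416 + l))
g(V) = 0
1/(g(T(-6, 5) - 1*(-96)) + o(-2662, 1018)) = 1/(0 + 2*1018/(416 - 2662)) = 1/(0 + 2*1018/(-2246)) = 1/(0 + 2*1018*(-1/2246)) = 1/(0 - 1018/1123) = 1/(-1018/1123) = -1123/1018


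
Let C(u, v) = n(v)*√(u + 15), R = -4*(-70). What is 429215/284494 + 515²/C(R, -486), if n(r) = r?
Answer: 429215/284494 - 53045*√295/28674 ≈ -30.265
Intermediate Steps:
R = 280
C(u, v) = v*√(15 + u) (C(u, v) = v*√(u + 15) = v*√(15 + u))
429215/284494 + 515²/C(R, -486) = 429215/284494 + 515²/((-486*√(15 + 280))) = 429215*(1/284494) + 265225/((-486*√295)) = 429215/284494 + 265225*(-√295/143370) = 429215/284494 - 53045*√295/28674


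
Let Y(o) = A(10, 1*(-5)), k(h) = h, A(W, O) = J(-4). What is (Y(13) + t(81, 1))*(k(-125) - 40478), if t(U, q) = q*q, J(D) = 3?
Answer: -162412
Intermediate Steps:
A(W, O) = 3
t(U, q) = q**2
Y(o) = 3
(Y(13) + t(81, 1))*(k(-125) - 40478) = (3 + 1**2)*(-125 - 40478) = (3 + 1)*(-40603) = 4*(-40603) = -162412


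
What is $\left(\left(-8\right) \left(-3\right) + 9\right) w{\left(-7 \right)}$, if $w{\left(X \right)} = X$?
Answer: $-231$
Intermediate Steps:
$\left(\left(-8\right) \left(-3\right) + 9\right) w{\left(-7 \right)} = \left(\left(-8\right) \left(-3\right) + 9\right) \left(-7\right) = \left(24 + 9\right) \left(-7\right) = 33 \left(-7\right) = -231$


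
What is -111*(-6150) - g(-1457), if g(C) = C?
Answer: 684107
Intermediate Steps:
-111*(-6150) - g(-1457) = -111*(-6150) - 1*(-1457) = 682650 + 1457 = 684107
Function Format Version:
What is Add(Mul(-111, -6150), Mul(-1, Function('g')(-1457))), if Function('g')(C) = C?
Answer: 684107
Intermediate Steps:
Add(Mul(-111, -6150), Mul(-1, Function('g')(-1457))) = Add(Mul(-111, -6150), Mul(-1, -1457)) = Add(682650, 1457) = 684107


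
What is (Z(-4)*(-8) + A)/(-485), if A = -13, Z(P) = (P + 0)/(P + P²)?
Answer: 31/1455 ≈ 0.021306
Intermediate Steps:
Z(P) = P/(P + P²)
(Z(-4)*(-8) + A)/(-485) = (-8/(1 - 4) - 13)/(-485) = (-8/(-3) - 13)*(-1/485) = (-⅓*(-8) - 13)*(-1/485) = (8/3 - 13)*(-1/485) = -31/3*(-1/485) = 31/1455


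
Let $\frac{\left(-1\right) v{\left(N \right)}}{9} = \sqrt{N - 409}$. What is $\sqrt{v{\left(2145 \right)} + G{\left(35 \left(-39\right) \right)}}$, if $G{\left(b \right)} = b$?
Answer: $\sqrt{-1365 - 18 \sqrt{434}} \approx 41.713 i$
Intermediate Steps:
$v{\left(N \right)} = - 9 \sqrt{-409 + N}$ ($v{\left(N \right)} = - 9 \sqrt{N - 409} = - 9 \sqrt{-409 + N}$)
$\sqrt{v{\left(2145 \right)} + G{\left(35 \left(-39\right) \right)}} = \sqrt{- 9 \sqrt{-409 + 2145} + 35 \left(-39\right)} = \sqrt{- 9 \sqrt{1736} - 1365} = \sqrt{- 9 \cdot 2 \sqrt{434} - 1365} = \sqrt{- 18 \sqrt{434} - 1365} = \sqrt{-1365 - 18 \sqrt{434}}$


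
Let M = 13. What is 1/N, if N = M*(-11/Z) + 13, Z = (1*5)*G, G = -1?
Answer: 5/208 ≈ 0.024038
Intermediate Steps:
Z = -5 (Z = (1*5)*(-1) = 5*(-1) = -5)
N = 208/5 (N = 13*(-11/(-5)) + 13 = 13*(-11*(-⅕)) + 13 = 13*(11/5) + 13 = 143/5 + 13 = 208/5 ≈ 41.600)
1/N = 1/(208/5) = 5/208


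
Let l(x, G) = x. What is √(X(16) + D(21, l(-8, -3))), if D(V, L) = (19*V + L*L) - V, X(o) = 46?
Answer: 2*√122 ≈ 22.091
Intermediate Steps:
D(V, L) = L² + 18*V (D(V, L) = (19*V + L²) - V = (L² + 19*V) - V = L² + 18*V)
√(X(16) + D(21, l(-8, -3))) = √(46 + ((-8)² + 18*21)) = √(46 + (64 + 378)) = √(46 + 442) = √488 = 2*√122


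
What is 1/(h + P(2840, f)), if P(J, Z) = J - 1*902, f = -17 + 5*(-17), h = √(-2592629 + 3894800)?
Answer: 646/817891 - √1302171/2453673 ≈ 0.00032477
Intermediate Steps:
h = √1302171 ≈ 1141.1
f = -102 (f = -17 - 85 = -102)
P(J, Z) = -902 + J (P(J, Z) = J - 902 = -902 + J)
1/(h + P(2840, f)) = 1/(√1302171 + (-902 + 2840)) = 1/(√1302171 + 1938) = 1/(1938 + √1302171)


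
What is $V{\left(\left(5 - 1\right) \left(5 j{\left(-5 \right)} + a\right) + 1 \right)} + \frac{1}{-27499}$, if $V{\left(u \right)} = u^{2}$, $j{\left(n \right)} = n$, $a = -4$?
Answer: $\frac{363674274}{27499} \approx 13225.0$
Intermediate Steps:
$V{\left(\left(5 - 1\right) \left(5 j{\left(-5 \right)} + a\right) + 1 \right)} + \frac{1}{-27499} = \left(\left(5 - 1\right) \left(5 \left(-5\right) - 4\right) + 1\right)^{2} + \frac{1}{-27499} = \left(\left(5 - 1\right) \left(-25 - 4\right) + 1\right)^{2} - \frac{1}{27499} = \left(4 \left(-29\right) + 1\right)^{2} - \frac{1}{27499} = \left(-116 + 1\right)^{2} - \frac{1}{27499} = \left(-115\right)^{2} - \frac{1}{27499} = 13225 - \frac{1}{27499} = \frac{363674274}{27499}$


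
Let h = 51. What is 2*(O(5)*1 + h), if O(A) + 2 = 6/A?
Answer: 502/5 ≈ 100.40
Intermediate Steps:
O(A) = -2 + 6/A
2*(O(5)*1 + h) = 2*((-2 + 6/5)*1 + 51) = 2*(-⅘*1 + 51) = 2*(-⅘ + 51) = 2*(251/5) = 502/5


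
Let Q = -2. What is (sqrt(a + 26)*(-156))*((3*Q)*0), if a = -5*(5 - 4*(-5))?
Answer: 0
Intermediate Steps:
a = -125 (a = -5*(5 + 20) = -5*25 = -125)
(sqrt(a + 26)*(-156))*((3*Q)*0) = (sqrt(-125 + 26)*(-156))*((3*(-2))*0) = (sqrt(-99)*(-156))*(-6*0) = ((3*I*sqrt(11))*(-156))*0 = -468*I*sqrt(11)*0 = 0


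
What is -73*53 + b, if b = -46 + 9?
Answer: -3906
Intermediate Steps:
b = -37
-73*53 + b = -73*53 - 37 = -3869 - 37 = -3906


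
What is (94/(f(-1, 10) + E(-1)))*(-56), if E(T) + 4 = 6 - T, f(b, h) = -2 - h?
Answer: 5264/9 ≈ 584.89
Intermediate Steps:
E(T) = 2 - T (E(T) = -4 + (6 - T) = 2 - T)
(94/(f(-1, 10) + E(-1)))*(-56) = (94/((-2 - 1*10) + (2 - 1*(-1))))*(-56) = (94/((-2 - 10) + (2 + 1)))*(-56) = (94/(-12 + 3))*(-56) = (94/(-9))*(-56) = (94*(-1/9))*(-56) = -94/9*(-56) = 5264/9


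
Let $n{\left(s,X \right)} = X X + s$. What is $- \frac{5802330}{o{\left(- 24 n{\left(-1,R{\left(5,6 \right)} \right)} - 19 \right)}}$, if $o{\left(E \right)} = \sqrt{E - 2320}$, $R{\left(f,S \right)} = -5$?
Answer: $\frac{1160466 i \sqrt{2915}}{583} \approx 1.0747 \cdot 10^{5} i$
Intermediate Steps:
$n{\left(s,X \right)} = s + X^{2}$ ($n{\left(s,X \right)} = X^{2} + s = s + X^{2}$)
$o{\left(E \right)} = \sqrt{-2320 + E}$
$- \frac{5802330}{o{\left(- 24 n{\left(-1,R{\left(5,6 \right)} \right)} - 19 \right)}} = - \frac{5802330}{\sqrt{-2320 - \left(19 + 24 \left(-1 + \left(-5\right)^{2}\right)\right)}} = - \frac{5802330}{\sqrt{-2320 - \left(19 + 24 \left(-1 + 25\right)\right)}} = - \frac{5802330}{\sqrt{-2320 - 595}} = - \frac{5802330}{\sqrt{-2915}} = - \frac{5802330}{i \sqrt{2915}} = - 5802330 \left(- \frac{i \sqrt{2915}}{2915}\right) = \frac{1160466 i \sqrt{2915}}{583}$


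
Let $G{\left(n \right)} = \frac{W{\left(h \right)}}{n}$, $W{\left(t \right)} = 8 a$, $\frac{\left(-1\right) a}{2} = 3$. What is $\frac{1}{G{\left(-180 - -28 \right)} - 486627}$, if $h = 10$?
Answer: $- \frac{19}{9245907} \approx -2.055 \cdot 10^{-6}$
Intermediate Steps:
$a = -6$ ($a = \left(-2\right) 3 = -6$)
$W{\left(t \right)} = -48$ ($W{\left(t \right)} = 8 \left(-6\right) = -48$)
$G{\left(n \right)} = - \frac{48}{n}$
$\frac{1}{G{\left(-180 - -28 \right)} - 486627} = \frac{1}{- \frac{48}{-180 - -28} - 486627} = \frac{1}{- \frac{48}{-180 + 28} - 486627} = \frac{1}{- \frac{48}{-152} - 486627} = \frac{1}{\left(-48\right) \left(- \frac{1}{152}\right) - 486627} = \frac{1}{\frac{6}{19} - 486627} = \frac{1}{- \frac{9245907}{19}} = - \frac{19}{9245907}$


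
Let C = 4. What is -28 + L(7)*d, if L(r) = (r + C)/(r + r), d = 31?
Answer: -51/14 ≈ -3.6429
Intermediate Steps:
L(r) = (4 + r)/(2*r) (L(r) = (r + 4)/(r + r) = (4 + r)/((2*r)) = (4 + r)*(1/(2*r)) = (4 + r)/(2*r))
-28 + L(7)*d = -28 + ((1/2)*(4 + 7)/7)*31 = -28 + ((1/2)*(1/7)*11)*31 = -28 + (11/14)*31 = -28 + 341/14 = -51/14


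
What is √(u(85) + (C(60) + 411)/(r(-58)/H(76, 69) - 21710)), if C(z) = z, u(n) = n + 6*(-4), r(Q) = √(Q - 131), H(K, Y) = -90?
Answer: √((39715170 + 61*I*√21)/(651300 + I*√21)) ≈ 7.8089 + 0.e-8*I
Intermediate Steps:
r(Q) = √(-131 + Q)
u(n) = -24 + n (u(n) = n - 24 = -24 + n)
√(u(85) + (C(60) + 411)/(r(-58)/H(76, 69) - 21710)) = √((-24 + 85) + (60 + 411)/(√(-131 - 58)/(-90) - 21710)) = √(61 + 471/(√(-189)*(-1/90) - 21710)) = √(61 + 471/((3*I*√21)*(-1/90) - 21710)) = √(61 + 471/(-I*√21/30 - 21710)) = √(61 + 471/(-21710 - I*√21/30))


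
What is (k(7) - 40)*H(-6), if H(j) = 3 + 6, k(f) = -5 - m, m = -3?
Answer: -378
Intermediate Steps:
k(f) = -2 (k(f) = -5 - 1*(-3) = -5 + 3 = -2)
H(j) = 9
(k(7) - 40)*H(-6) = (-2 - 40)*9 = -42*9 = -378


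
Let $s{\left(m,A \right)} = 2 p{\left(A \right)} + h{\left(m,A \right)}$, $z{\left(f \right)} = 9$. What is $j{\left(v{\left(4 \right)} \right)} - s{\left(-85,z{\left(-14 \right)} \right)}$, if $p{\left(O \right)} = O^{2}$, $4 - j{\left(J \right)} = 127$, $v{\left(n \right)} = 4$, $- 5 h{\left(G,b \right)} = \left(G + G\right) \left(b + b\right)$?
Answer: $-897$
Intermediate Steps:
$h{\left(G,b \right)} = - \frac{4 G b}{5}$ ($h{\left(G,b \right)} = - \frac{\left(G + G\right) \left(b + b\right)}{5} = - \frac{2 G 2 b}{5} = - \frac{4 G b}{5}$)
$j{\left(J \right)} = -123$ ($j{\left(J \right)} = 4 - 127 = -123$)
$s{\left(m,A \right)} = 2 A^{2} - \frac{4 A m}{5}$ ($s{\left(m,A \right)} = 2 A^{2} - \frac{4 m A}{5} = 2 A^{2} - \frac{4 A m}{5}$)
$j{\left(v{\left(4 \right)} \right)} - s{\left(-85,z{\left(-14 \right)} \right)} = -123 - \frac{2}{5} \cdot 9 \left(\left(-2\right) \left(-85\right) + 5 \cdot 9\right) = -123 - \frac{2}{5} \cdot 9 \left(170 + 45\right) = -123 - \frac{2}{5} \cdot 9 \cdot 215 = -123 - 774 = -897$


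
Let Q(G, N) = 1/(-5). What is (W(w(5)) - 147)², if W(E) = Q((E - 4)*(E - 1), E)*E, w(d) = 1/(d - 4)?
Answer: 541696/25 ≈ 21668.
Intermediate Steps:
w(d) = 1/(-4 + d)
Q(G, N) = -⅕
W(E) = -E/5
(W(w(5)) - 147)² = (-1/(5*(-4 + 5)) - 147)² = (-⅕/1 - 147)² = (-⅕*1 - 147)² = (-⅕ - 147)² = (-736/5)² = 541696/25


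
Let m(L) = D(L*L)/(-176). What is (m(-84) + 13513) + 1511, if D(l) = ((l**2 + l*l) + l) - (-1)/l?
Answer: -683988205825/1241856 ≈ -5.5078e+5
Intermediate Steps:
D(l) = l + 1/l + 2*l**2 (D(l) = ((l**2 + l**2) + l) + 1/l = (2*l**2 + l) + 1/l = (l + 2*l**2) + 1/l = l + 1/l + 2*l**2)
m(L) = -L**4/88 - 1/(176*L**2) - L**2/176 (m(L) = (L*L + 1/(L*L) + 2*(L*L)**2)/(-176) = (L**2 + 1/(L**2) + 2*(L**2)**2)*(-1/176) = (L**2 + L**(-2) + 2*L**4)*(-1/176) = (L**(-2) + L**2 + 2*L**4)*(-1/176) = -L**4/88 - 1/(176*L**2) - L**2/176)
(m(-84) + 13513) + 1511 = ((1/176)*(-1 - 1*(-84)**4 - 2*(-84)**6)/(-84)**2 + 13513) + 1511 = ((1/176)*(1/7056)*(-1 - 1*49787136 - 2*351298031616) + 13513) + 1511 = ((1/176)*(1/7056)*(-1 - 49787136 - 702596063232) + 13513) + 1511 = ((1/176)*(1/7056)*(-702645850369) + 13513) + 1511 = (-702645850369/1241856 + 13513) + 1511 = -685864650241/1241856 + 1511 = -683988205825/1241856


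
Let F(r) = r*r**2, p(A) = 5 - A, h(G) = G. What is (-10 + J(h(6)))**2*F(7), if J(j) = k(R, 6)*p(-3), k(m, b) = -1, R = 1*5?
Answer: 111132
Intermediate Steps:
R = 5
F(r) = r**3
J(j) = -8 (J(j) = -(5 - 1*(-3)) = -(5 + 3) = -1*8 = -8)
(-10 + J(h(6)))**2*F(7) = (-10 - 8)**2*7**3 = (-18)**2*343 = 324*343 = 111132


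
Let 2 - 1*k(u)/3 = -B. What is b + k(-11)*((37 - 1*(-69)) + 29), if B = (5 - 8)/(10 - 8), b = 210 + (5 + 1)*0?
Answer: 825/2 ≈ 412.50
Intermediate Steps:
b = 210 (b = 210 + 6*0 = 210 + 0 = 210)
B = -3/2 ≈ -1.5000
k(u) = 3/2 (k(u) = 6 - (-3)*(-3)/2 = 6 - 3*3/2 = 6 - 9/2 = 3/2)
b + k(-11)*((37 - 1*(-69)) + 29) = 210 + 3*((37 - 1*(-69)) + 29)/2 = 210 + 3*((37 + 69) + 29)/2 = 210 + 3*(106 + 29)/2 = 210 + (3/2)*135 = 210 + 405/2 = 825/2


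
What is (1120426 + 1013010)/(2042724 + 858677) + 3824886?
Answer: 11097530198722/2901401 ≈ 3.8249e+6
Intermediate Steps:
(1120426 + 1013010)/(2042724 + 858677) + 3824886 = 2133436/2901401 + 3824886 = 11097530198722/2901401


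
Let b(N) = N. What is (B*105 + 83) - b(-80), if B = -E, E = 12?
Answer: -1097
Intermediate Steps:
B = -12 (B = -1*12 = -12)
(B*105 + 83) - b(-80) = (-12*105 + 83) - 1*(-80) = (-1260 + 83) + 80 = -1177 + 80 = -1097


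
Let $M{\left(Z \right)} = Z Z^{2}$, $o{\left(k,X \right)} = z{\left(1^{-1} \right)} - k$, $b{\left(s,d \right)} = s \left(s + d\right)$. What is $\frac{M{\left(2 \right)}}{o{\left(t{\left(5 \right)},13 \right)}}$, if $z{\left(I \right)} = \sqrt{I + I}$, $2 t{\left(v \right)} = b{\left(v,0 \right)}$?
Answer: $- \frac{400}{617} - \frac{32 \sqrt{2}}{617} \approx -0.72164$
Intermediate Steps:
$b{\left(s,d \right)} = s \left(d + s\right)$
$t{\left(v \right)} = \frac{v^{2}}{2}$ ($t{\left(v \right)} = \frac{v \left(0 + v\right)}{2} = \frac{v v}{2} = \frac{v^{2}}{2}$)
$z{\left(I \right)} = \sqrt{2} \sqrt{I}$ ($z{\left(I \right)} = \sqrt{2 I} = \sqrt{2} \sqrt{I}$)
$o{\left(k,X \right)} = \sqrt{2} - k$ ($o{\left(k,X \right)} = \sqrt{2} \sqrt{1^{-1}} - k = \sqrt{2} \sqrt{1} - k = \sqrt{2} \cdot 1 - k = \sqrt{2} - k$)
$M{\left(Z \right)} = Z^{3}$
$\frac{M{\left(2 \right)}}{o{\left(t{\left(5 \right)},13 \right)}} = \frac{2^{3}}{\sqrt{2} - \frac{5^{2}}{2}} = \frac{8}{\sqrt{2} - \frac{1}{2} \cdot 25} = \frac{8}{\sqrt{2} - \frac{25}{2}} = \frac{8}{- \frac{25}{2} + \sqrt{2}}$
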